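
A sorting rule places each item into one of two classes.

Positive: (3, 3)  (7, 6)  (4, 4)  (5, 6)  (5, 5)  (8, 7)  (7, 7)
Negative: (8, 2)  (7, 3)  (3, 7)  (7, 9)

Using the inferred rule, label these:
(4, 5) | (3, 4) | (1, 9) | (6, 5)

The distinguishing property — |first − second| ≤ 1 — holds for all the 'Positive' cases and none of the 'Negative' cases.
(4, 5) — |4−5| = 1, hence Positive.
(3, 4) — |3−4| = 1, hence Positive.
(1, 9) — |1−9| = 8, hence Negative.
(6, 5) — |6−5| = 1, hence Positive.

Positive, Positive, Negative, Positive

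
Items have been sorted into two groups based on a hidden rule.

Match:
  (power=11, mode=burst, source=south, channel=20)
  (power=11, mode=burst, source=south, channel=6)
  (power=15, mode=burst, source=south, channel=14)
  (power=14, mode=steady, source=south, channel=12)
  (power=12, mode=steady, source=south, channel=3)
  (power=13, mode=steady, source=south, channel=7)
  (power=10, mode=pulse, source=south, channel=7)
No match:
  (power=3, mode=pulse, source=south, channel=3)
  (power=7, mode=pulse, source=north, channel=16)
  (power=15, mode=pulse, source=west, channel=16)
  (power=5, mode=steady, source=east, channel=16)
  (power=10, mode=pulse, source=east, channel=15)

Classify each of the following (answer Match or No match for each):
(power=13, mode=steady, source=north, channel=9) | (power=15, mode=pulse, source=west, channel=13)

No match, No match

Rule: source is south AND power ≥ 5. This holds for each 'Match' example and fails for each 'No match' one.
(power=13, mode=steady, source=north, channel=9) → source is north, power = 13 → No match.
(power=15, mode=pulse, source=west, channel=13) → source is west, power = 15 → No match.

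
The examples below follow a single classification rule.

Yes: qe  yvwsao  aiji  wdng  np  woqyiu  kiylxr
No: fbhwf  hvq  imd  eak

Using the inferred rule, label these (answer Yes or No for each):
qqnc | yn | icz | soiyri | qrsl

The distinguishing property — even length — holds for all the 'Yes' cases and none of the 'No' cases.
Yes: qqnc, since length 4. Yes: yn, since length 2. No: icz, since length 3. Yes: soiyri, since length 6. Yes: qrsl, since length 4.

Yes, Yes, No, Yes, Yes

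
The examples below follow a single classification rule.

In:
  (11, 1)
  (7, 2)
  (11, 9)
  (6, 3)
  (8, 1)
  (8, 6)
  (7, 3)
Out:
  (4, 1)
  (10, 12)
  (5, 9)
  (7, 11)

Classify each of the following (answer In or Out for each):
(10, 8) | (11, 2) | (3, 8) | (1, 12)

Every 'In' example satisfies: first > second AND sum ≥ 9. None of the 'Out' examples do.
(10, 8) — 10 > 8, 10+8 = 18, hence In. (11, 2) — 11 > 2, 11+2 = 13, hence In. (3, 8) — 3 < 8, 3+8 = 11, hence Out. (1, 12) — 1 < 12, 1+12 = 13, hence Out.

In, In, Out, Out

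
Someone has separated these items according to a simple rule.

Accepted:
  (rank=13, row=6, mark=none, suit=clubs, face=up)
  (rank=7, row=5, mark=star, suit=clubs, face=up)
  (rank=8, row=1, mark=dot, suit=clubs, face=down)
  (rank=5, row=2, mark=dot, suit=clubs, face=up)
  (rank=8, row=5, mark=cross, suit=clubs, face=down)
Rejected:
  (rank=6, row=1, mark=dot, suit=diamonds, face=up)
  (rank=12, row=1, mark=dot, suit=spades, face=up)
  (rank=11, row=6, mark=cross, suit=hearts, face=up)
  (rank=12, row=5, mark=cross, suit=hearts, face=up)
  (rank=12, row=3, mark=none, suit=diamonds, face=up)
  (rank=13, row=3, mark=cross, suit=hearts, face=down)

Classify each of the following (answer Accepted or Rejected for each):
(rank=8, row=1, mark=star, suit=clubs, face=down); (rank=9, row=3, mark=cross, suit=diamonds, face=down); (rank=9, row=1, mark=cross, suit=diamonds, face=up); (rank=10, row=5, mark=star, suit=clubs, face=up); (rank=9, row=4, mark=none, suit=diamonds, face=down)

Accepted, Rejected, Rejected, Accepted, Rejected

'Accepted' ⟺ suit is clubs.
(rank=8, row=1, mark=star, suit=clubs, face=down): Accepted (suit is clubs). (rank=9, row=3, mark=cross, suit=diamonds, face=down): Rejected (suit is diamonds). (rank=9, row=1, mark=cross, suit=diamonds, face=up): Rejected (suit is diamonds). (rank=10, row=5, mark=star, suit=clubs, face=up): Accepted (suit is clubs). (rank=9, row=4, mark=none, suit=diamonds, face=down): Rejected (suit is diamonds).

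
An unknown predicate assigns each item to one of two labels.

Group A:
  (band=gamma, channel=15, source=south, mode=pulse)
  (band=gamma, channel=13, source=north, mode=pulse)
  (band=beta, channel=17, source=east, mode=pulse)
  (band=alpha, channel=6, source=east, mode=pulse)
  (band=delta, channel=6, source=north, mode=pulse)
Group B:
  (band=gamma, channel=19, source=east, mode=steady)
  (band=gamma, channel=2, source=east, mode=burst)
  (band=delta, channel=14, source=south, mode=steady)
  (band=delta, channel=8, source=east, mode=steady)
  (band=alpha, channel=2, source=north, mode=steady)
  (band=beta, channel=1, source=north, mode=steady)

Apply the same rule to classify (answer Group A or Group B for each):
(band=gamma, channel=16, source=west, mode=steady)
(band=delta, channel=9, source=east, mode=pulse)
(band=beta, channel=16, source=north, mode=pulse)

All 'Group A' examples share one property — mode is pulse — and every 'Group B' example lacks it.

Group B, Group A, Group A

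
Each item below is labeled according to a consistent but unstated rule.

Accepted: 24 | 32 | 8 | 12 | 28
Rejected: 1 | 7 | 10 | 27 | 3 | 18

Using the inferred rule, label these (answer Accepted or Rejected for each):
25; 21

Rejected, Rejected

One predicate separates the groups cleanly: multiple of 4.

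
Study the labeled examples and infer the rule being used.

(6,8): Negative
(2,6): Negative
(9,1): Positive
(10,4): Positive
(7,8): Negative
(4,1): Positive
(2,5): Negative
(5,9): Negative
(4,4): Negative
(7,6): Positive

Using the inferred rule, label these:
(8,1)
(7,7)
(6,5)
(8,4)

Positive, Negative, Positive, Positive

The common property of the 'Positive' items is: first > second. No 'Negative' item has it.
(8,1): Positive (8 > 1). (7,7): Negative (7 = 7). (6,5): Positive (6 > 5). (8,4): Positive (8 > 4).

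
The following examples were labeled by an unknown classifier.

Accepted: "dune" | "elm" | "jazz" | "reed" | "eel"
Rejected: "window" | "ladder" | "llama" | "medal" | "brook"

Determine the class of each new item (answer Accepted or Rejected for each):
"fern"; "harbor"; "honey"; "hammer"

The common property of the 'Accepted' items is: length ≤ 4. No 'Rejected' item has it.

Accepted, Rejected, Rejected, Rejected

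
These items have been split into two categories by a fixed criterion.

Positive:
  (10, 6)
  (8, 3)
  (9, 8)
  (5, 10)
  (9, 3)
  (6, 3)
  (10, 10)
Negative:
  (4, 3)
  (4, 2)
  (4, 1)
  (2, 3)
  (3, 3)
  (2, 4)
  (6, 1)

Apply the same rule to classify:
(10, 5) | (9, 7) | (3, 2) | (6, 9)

All 'Positive' examples share one property — sum ≥ 9 — and every 'Negative' example lacks it.
(10, 5) → 10+5 = 15 → Positive.
(9, 7) → 9+7 = 16 → Positive.
(3, 2) → 3+2 = 5 → Negative.
(6, 9) → 6+9 = 15 → Positive.

Positive, Positive, Negative, Positive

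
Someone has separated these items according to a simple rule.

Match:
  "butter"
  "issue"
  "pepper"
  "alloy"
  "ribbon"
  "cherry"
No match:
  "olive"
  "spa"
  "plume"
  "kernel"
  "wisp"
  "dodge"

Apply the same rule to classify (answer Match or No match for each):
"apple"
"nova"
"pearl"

Match, No match, No match

'Match' ⟺ has a double letter.
"apple" → 'pp' doubled → Match.
"nova" → no doubled letter → No match.
"pearl" → no doubled letter → No match.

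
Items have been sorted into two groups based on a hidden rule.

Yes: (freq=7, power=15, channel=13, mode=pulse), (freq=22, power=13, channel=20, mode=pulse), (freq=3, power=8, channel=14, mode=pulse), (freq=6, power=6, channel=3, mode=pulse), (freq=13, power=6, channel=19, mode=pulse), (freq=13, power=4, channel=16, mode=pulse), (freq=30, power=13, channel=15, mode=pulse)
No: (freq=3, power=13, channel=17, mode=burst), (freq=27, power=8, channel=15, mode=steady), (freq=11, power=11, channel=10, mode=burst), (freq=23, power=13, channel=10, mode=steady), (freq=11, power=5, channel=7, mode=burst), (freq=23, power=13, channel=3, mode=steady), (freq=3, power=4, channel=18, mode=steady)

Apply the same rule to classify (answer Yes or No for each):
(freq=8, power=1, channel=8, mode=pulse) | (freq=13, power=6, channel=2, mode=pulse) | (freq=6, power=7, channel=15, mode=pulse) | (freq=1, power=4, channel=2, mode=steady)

The distinguishing property — mode is pulse — holds for all the 'Yes' cases and none of the 'No' cases.

Yes, Yes, Yes, No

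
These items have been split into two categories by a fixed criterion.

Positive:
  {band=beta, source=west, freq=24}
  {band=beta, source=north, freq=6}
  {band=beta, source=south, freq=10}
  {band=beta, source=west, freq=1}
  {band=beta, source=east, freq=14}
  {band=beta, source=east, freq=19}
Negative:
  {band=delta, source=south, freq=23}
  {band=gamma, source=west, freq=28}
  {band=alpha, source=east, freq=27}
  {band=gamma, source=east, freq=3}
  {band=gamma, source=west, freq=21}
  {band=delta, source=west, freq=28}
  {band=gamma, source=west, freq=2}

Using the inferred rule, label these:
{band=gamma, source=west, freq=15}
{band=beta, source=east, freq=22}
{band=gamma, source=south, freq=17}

Checking candidate rules against both groups, what survives is: band is beta.

Negative, Positive, Negative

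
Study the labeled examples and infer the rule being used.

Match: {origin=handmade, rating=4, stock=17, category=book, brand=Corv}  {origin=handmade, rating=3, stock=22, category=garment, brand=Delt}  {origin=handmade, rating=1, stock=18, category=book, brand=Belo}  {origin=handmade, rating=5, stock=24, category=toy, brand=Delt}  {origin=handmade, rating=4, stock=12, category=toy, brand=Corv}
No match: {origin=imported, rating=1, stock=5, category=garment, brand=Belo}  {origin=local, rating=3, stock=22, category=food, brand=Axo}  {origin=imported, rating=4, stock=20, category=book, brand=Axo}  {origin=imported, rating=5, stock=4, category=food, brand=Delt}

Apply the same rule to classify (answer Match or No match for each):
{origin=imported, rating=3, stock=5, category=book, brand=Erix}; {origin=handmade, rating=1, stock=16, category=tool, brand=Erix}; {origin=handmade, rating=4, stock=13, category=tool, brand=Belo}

No match, Match, Match

The distinguishing property — origin is handmade — holds for all the 'Match' cases and none of the 'No match' cases.
{origin=imported, rating=3, stock=5, category=book, brand=Erix} — origin is imported, hence No match.
{origin=handmade, rating=1, stock=16, category=tool, brand=Erix} — origin is handmade, hence Match.
{origin=handmade, rating=4, stock=13, category=tool, brand=Belo} — origin is handmade, hence Match.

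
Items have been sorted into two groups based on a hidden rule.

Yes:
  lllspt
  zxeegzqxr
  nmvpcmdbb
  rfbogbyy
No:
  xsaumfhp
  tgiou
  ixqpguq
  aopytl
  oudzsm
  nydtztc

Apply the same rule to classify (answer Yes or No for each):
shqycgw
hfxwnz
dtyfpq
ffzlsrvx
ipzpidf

No, No, No, Yes, No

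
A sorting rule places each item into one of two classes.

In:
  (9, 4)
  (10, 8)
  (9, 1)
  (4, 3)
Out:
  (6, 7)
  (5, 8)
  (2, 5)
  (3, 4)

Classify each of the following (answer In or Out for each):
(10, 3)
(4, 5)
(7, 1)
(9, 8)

In, Out, In, In

Every 'In' example satisfies: first > second. None of the 'Out' examples do.
(10, 3): 10 > 3 — matches, so In. (4, 5): 4 < 5 — lacks this property, so Out. (7, 1): 7 > 1 — matches, so In. (9, 8): 9 > 8 — matches, so In.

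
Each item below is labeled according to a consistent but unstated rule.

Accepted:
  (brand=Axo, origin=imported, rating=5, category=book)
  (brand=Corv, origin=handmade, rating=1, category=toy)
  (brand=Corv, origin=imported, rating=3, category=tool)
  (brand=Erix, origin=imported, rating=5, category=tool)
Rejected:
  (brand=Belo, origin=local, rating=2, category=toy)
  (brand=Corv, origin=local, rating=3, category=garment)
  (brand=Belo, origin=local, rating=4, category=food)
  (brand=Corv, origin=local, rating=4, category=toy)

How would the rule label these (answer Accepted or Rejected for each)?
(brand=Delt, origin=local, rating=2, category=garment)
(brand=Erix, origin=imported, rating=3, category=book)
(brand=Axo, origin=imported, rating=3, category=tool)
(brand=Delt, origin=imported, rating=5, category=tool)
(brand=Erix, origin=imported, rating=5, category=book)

Rejected, Accepted, Accepted, Accepted, Accepted

Checking candidate rules against both groups, what survives is: origin is not local.
(brand=Delt, origin=local, rating=2, category=garment): Rejected (origin is local). (brand=Erix, origin=imported, rating=3, category=book): Accepted (origin is imported). (brand=Axo, origin=imported, rating=3, category=tool): Accepted (origin is imported). (brand=Delt, origin=imported, rating=5, category=tool): Accepted (origin is imported). (brand=Erix, origin=imported, rating=5, category=book): Accepted (origin is imported).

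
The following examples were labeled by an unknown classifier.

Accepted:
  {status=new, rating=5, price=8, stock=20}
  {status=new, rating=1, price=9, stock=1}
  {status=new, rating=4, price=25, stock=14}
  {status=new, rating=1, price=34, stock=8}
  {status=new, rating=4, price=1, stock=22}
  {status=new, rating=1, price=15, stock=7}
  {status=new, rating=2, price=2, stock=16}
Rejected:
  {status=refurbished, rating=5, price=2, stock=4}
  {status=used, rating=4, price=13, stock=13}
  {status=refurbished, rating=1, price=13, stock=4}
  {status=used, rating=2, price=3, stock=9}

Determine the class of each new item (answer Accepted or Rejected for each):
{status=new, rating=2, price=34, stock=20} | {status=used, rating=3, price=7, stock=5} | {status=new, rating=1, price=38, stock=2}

Accepted, Rejected, Accepted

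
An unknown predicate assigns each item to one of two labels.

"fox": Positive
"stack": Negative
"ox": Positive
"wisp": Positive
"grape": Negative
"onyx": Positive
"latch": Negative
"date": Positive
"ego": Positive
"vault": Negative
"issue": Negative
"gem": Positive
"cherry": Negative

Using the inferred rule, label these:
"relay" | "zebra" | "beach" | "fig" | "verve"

Negative, Negative, Negative, Positive, Negative

Rule: length ≤ 4. This holds for each 'Positive' example and fails for each 'Negative' one.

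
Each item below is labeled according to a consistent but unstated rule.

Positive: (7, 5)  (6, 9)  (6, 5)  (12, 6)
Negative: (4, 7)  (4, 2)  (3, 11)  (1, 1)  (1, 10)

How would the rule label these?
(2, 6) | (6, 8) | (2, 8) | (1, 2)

Negative, Positive, Negative, Negative

The simplest hypothesis consistent with all the labels is: first ≥ 5.
Negative: (2, 6), since first 2. Positive: (6, 8), since first 6. Negative: (2, 8), since first 2. Negative: (1, 2), since first 1.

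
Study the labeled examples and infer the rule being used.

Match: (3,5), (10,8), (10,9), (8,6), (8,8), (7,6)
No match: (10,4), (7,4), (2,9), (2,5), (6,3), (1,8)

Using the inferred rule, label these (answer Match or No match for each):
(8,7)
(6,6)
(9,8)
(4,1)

The rule appears to be: |first − second| ≤ 2.
Match: (8,7), since |8−7| = 1. Match: (6,6), since |6−6| = 0. Match: (9,8), since |9−8| = 1. No match: (4,1), since |4−1| = 3.

Match, Match, Match, No match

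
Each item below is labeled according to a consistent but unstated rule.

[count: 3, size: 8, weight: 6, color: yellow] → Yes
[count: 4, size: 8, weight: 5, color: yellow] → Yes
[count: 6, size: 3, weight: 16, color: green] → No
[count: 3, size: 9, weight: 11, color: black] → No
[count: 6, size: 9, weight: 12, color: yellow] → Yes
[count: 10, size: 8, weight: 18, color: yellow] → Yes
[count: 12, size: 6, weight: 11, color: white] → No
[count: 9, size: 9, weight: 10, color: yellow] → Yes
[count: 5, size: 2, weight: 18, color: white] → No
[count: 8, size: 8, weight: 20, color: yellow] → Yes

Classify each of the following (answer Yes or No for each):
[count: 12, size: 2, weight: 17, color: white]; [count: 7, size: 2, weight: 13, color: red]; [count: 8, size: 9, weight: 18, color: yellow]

No, No, Yes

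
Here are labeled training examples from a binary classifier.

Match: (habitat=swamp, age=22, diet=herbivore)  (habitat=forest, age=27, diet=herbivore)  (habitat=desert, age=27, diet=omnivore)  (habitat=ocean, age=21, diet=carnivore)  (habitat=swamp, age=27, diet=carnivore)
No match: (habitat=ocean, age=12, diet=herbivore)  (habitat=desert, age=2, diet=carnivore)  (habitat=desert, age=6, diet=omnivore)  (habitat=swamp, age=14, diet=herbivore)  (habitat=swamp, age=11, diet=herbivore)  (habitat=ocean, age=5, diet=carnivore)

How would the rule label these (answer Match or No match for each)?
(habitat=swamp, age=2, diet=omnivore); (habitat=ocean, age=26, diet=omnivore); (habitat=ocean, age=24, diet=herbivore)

No match, Match, Match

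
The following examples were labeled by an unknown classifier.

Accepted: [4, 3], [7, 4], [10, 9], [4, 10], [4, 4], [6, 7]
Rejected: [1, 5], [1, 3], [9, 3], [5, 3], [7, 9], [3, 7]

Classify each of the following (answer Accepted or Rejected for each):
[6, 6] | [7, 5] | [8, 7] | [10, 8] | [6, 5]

Accepted, Rejected, Accepted, Accepted, Accepted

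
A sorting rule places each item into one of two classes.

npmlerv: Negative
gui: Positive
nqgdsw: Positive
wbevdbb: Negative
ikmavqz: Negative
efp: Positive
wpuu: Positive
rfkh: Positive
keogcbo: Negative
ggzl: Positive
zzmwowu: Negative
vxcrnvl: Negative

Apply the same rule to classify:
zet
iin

The common property of the 'Positive' items is: length ≤ 6. No 'Negative' item has it.
zet: length 3, satisfies this → Positive.
iin: length 3, satisfies this → Positive.

Positive, Positive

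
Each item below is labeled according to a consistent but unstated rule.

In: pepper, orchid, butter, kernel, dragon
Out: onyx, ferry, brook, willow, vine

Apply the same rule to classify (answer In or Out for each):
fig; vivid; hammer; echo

Out, Out, In, Out

'In' ⟺ even length AND contains 'r'.
fig — length 3, no 'r', hence Out.
vivid — length 5, no 'r', hence Out.
hammer — length 6, has 'r', hence In.
echo — length 4, no 'r', hence Out.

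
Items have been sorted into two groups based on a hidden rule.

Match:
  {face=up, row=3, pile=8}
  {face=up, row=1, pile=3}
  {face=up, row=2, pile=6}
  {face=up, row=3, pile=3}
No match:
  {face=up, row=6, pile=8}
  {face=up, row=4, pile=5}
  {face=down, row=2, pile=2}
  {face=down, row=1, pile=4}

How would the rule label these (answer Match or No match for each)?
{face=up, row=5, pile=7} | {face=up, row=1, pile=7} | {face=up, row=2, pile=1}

No match, Match, Match

The simplest hypothesis consistent with all the labels is: face is up AND row ≤ 3.
{face=up, row=5, pile=7}: No match (face is up, row = 5).
{face=up, row=1, pile=7}: Match (face is up, row = 1).
{face=up, row=2, pile=1}: Match (face is up, row = 2).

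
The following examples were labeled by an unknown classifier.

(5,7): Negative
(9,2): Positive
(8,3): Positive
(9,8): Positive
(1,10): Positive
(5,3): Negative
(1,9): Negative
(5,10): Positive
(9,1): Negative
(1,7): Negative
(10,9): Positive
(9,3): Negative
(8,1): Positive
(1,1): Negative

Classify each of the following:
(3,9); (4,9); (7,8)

Every 'Positive' example satisfies: sum is odd. None of the 'Negative' examples do.
(3,9) → 3+9 = 12 → Negative. (4,9) → 4+9 = 13 → Positive. (7,8) → 7+8 = 15 → Positive.

Negative, Positive, Positive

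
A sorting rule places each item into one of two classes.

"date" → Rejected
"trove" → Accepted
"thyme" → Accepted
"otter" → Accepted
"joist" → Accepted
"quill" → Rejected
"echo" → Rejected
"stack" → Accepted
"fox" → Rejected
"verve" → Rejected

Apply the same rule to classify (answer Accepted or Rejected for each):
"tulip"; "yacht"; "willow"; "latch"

The classifier is using: odd length AND contains 't'.
"tulip": length 5, has 't', passes → Accepted. "yacht": length 5, has 't', passes → Accepted. "willow": length 6, no 't', lacks this property → Rejected. "latch": length 5, has 't', passes → Accepted.

Accepted, Accepted, Rejected, Accepted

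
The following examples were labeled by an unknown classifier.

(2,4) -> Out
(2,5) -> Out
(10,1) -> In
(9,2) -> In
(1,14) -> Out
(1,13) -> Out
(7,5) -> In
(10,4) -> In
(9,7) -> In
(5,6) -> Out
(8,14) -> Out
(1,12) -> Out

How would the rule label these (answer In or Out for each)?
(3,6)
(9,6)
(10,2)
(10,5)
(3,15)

Out, In, In, In, Out

A rule that fits every label: first > second — true of each 'In' example, false of each 'Out' one.
(3,6) → 3 < 6 → Out.
(9,6) → 9 > 6 → In.
(10,2) → 10 > 2 → In.
(10,5) → 10 > 5 → In.
(3,15) → 3 < 15 → Out.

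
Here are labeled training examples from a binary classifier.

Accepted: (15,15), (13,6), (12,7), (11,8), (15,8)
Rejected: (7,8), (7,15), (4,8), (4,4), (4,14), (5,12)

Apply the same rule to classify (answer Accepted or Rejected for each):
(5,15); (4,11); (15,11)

'Accepted' ⟺ first ≥ 8.
(5,15): first 5 — does not satisfy this, so Rejected.
(4,11): first 4 — does not satisfy this, so Rejected.
(15,11): first 15 — fits, so Accepted.

Rejected, Rejected, Accepted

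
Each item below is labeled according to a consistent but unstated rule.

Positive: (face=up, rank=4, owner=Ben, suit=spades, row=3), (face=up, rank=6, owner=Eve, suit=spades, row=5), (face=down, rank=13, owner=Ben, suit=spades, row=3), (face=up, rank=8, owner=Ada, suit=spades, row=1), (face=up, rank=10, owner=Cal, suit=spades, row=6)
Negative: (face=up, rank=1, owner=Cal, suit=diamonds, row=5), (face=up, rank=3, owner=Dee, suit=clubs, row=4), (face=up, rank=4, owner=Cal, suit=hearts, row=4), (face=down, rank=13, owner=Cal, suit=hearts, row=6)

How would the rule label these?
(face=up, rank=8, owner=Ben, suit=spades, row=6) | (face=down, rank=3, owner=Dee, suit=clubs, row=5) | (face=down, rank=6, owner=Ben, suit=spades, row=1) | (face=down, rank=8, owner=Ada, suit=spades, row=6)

The distinguishing property — suit is spades — holds for all the 'Positive' cases and none of the 'Negative' cases.

Positive, Negative, Positive, Positive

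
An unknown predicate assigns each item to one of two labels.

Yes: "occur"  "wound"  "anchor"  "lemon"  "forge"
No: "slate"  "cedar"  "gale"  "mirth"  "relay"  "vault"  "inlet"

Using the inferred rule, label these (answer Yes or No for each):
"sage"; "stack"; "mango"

No, No, Yes

All 'Yes' examples share one property — contains 'o' — and every 'No' example lacks it.
"sage": no 'o' — lacks this property, so No. "stack": no 'o' — lacks this property, so No. "mango": has 'o' — qualifies, so Yes.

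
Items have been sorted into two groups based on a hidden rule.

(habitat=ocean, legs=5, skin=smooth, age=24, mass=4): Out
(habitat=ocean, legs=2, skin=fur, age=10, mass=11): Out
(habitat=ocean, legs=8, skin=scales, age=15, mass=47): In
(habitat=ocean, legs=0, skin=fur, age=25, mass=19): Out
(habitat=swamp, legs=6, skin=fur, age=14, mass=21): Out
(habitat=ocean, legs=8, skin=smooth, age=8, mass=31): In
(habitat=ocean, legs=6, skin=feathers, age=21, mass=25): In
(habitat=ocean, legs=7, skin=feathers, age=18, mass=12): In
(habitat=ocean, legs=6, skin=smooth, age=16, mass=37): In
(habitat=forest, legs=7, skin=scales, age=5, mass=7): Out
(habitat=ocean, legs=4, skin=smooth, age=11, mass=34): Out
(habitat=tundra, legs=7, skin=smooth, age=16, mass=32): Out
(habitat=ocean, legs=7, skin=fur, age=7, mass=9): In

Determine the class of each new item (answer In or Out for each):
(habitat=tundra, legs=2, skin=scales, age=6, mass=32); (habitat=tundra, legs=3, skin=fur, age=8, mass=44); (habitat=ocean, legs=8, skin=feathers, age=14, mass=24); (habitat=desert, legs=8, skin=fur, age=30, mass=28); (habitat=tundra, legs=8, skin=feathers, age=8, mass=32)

Out, Out, In, Out, Out

Rule: habitat is ocean AND legs ≥ 6. This holds for each 'In' example and fails for each 'Out' one.
Out: (habitat=tundra, legs=2, skin=scales, age=6, mass=32), since habitat is tundra, legs = 2.
Out: (habitat=tundra, legs=3, skin=fur, age=8, mass=44), since habitat is tundra, legs = 3.
In: (habitat=ocean, legs=8, skin=feathers, age=14, mass=24), since habitat is ocean, legs = 8.
Out: (habitat=desert, legs=8, skin=fur, age=30, mass=28), since habitat is desert, legs = 8.
Out: (habitat=tundra, legs=8, skin=feathers, age=8, mass=32), since habitat is tundra, legs = 8.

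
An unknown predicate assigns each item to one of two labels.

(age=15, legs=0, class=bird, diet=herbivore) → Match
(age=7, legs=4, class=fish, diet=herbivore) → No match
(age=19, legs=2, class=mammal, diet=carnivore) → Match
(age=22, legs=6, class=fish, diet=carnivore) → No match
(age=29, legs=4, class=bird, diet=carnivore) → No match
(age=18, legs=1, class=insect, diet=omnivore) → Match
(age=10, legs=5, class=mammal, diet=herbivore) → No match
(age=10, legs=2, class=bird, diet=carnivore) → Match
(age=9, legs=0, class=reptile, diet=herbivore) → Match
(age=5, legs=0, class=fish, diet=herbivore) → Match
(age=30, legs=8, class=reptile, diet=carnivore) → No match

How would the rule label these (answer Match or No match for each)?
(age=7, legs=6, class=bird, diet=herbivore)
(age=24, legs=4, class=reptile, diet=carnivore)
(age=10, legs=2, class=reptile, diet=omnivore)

No match, No match, Match

The rule appears to be: legs ≤ 2.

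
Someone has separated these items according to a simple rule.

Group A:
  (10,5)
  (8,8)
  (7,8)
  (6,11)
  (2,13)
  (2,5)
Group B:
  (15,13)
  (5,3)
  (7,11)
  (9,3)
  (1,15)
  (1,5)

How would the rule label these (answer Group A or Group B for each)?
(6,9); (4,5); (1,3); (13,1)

Group A, Group A, Group B, Group B

The pattern is that an item is 'Group A' exactly when: product is even.
(6,9): 6·9 = 54, satisfies this → Group A.
(4,5): 4·5 = 20, satisfies this → Group A.
(1,3): 1·3 = 3, lacks this property → Group B.
(13,1): 13·1 = 13, lacks this property → Group B.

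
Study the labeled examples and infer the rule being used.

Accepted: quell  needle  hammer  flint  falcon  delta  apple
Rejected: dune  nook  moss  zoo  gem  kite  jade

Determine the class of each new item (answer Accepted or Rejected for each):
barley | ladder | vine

Accepted, Accepted, Rejected

The distinguishing property — length ≥ 5 — holds for all the 'Accepted' cases and none of the 'Rejected' cases.
barley: length 6, checks out → Accepted.
ladder: length 6, checks out → Accepted.
vine: length 4, lacks this property → Rejected.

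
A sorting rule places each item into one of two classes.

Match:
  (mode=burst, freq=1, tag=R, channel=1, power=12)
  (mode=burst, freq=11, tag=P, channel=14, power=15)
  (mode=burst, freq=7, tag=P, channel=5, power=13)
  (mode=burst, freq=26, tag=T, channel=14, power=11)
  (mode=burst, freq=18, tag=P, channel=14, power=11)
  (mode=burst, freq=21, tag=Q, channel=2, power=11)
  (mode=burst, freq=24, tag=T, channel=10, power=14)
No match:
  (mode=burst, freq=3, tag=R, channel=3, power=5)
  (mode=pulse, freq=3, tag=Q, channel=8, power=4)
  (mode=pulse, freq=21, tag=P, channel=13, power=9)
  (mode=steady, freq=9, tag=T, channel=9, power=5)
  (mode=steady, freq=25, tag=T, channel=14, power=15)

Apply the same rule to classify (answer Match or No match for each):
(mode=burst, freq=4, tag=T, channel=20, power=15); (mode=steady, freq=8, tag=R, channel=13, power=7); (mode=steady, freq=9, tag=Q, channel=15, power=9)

Match, No match, No match

The common property of the 'Match' items is: mode is burst AND power ≥ 9. No 'No match' item has it.
Match: (mode=burst, freq=4, tag=T, channel=20, power=15), since mode is burst, power = 15.
No match: (mode=steady, freq=8, tag=R, channel=13, power=7), since mode is steady, power = 7.
No match: (mode=steady, freq=9, tag=Q, channel=15, power=9), since mode is steady, power = 9.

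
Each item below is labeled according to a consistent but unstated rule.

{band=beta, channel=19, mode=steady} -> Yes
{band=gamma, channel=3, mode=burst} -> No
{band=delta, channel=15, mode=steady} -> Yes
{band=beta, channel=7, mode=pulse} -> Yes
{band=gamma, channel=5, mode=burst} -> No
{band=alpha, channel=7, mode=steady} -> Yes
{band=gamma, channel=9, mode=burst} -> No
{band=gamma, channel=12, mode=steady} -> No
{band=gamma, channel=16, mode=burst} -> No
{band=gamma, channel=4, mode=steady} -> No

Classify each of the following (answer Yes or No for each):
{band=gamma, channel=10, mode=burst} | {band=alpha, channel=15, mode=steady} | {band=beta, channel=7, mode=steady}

No, Yes, Yes

The distinguishing property — band is not gamma — holds for all the 'Yes' cases and none of the 'No' cases.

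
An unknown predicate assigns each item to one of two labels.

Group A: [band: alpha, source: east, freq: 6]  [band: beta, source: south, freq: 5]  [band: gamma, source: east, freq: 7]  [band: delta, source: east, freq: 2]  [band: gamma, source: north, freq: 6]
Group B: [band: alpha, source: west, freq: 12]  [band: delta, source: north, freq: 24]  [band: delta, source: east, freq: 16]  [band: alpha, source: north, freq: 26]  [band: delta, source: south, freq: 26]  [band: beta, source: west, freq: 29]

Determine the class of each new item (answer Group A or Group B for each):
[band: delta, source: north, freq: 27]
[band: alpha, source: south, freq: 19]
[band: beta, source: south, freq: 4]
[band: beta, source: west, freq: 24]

Group B, Group B, Group A, Group B

All 'Group A' examples share one property — freq ≤ 7 — and every 'Group B' example lacks it.
[band: delta, source: north, freq: 27] → freq = 27 → Group B. [band: alpha, source: south, freq: 19] → freq = 19 → Group B. [band: beta, source: south, freq: 4] → freq = 4 → Group A. [band: beta, source: west, freq: 24] → freq = 24 → Group B.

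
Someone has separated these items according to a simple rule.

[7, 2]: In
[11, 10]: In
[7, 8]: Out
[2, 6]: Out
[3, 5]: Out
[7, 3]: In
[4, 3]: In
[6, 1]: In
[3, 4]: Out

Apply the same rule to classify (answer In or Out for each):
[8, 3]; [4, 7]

A rule that fits every label: first > second — true of each 'In' example, false of each 'Out' one.
[8, 3]: 8 > 3 — qualifies, so In.
[4, 7]: 4 < 7 — does not satisfy this, so Out.

In, Out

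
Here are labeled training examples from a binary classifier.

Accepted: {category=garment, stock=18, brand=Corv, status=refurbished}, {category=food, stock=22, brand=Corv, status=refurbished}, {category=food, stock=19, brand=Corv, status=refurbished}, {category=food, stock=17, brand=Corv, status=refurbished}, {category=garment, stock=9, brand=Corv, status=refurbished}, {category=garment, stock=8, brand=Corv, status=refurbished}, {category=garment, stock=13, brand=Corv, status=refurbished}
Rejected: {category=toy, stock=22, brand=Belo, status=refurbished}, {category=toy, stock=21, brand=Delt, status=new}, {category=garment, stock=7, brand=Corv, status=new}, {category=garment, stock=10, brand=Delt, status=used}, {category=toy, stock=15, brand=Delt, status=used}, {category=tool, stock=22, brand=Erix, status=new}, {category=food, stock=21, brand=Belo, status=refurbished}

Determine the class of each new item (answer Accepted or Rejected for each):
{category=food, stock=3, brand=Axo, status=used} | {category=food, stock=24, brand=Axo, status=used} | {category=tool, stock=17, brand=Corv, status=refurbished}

Rejected, Rejected, Accepted

The common property of the 'Accepted' items is: status is refurbished AND brand is Corv. No 'Rejected' item has it.
{category=food, stock=3, brand=Axo, status=used} → status is used, brand is Axo → Rejected.
{category=food, stock=24, brand=Axo, status=used} → status is used, brand is Axo → Rejected.
{category=tool, stock=17, brand=Corv, status=refurbished} → status is refurbished, brand is Corv → Accepted.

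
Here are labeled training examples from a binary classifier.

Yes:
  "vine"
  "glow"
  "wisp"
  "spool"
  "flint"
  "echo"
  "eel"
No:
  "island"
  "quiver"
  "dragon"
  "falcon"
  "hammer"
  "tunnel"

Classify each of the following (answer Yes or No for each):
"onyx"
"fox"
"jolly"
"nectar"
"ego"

Yes, Yes, Yes, No, Yes

All 'Yes' examples share one property — length ≤ 5 — and every 'No' example lacks it.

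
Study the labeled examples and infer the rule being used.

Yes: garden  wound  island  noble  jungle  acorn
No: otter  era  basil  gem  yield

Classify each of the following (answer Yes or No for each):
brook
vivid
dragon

The common property of the 'Yes' items is: contains 'n'. No 'No' item has it.
No: brook, since no 'n'. No: vivid, since no 'n'. Yes: dragon, since has 'n'.

No, No, Yes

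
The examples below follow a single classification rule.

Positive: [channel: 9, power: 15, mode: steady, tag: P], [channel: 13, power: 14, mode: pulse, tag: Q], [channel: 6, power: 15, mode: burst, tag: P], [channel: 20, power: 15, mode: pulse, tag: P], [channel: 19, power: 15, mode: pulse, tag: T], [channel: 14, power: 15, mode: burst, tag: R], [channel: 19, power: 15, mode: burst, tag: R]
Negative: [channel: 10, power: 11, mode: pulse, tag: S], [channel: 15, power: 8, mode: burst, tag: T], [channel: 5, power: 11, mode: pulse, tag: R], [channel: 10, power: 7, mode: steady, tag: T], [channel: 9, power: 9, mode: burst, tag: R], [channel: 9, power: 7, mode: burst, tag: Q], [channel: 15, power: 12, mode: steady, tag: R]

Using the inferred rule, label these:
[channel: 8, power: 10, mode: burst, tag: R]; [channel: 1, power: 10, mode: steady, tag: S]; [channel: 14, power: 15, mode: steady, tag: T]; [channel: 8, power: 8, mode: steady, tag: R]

Every 'Positive' example satisfies: power ≥ 14. None of the 'Negative' examples do.
[channel: 8, power: 10, mode: burst, tag: R]: Negative (power = 10). [channel: 1, power: 10, mode: steady, tag: S]: Negative (power = 10). [channel: 14, power: 15, mode: steady, tag: T]: Positive (power = 15). [channel: 8, power: 8, mode: steady, tag: R]: Negative (power = 8).

Negative, Negative, Positive, Negative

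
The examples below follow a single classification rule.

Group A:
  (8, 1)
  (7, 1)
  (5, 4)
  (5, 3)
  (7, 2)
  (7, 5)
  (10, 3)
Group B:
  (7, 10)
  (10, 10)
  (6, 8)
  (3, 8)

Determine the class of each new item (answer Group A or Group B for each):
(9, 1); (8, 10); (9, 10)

Group A, Group B, Group B

The simplest hypothesis consistent with all the labels is: first > second.
(9, 1): 9 > 1 — fits, so Group A. (8, 10): 8 < 10 — fails this test, so Group B. (9, 10): 9 < 10 — fails this test, so Group B.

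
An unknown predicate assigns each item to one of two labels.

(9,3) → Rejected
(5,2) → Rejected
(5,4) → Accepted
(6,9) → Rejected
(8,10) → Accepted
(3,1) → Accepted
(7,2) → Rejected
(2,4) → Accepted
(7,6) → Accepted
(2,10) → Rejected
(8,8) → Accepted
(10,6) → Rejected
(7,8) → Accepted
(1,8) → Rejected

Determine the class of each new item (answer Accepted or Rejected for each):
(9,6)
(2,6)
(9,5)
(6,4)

Rejected, Rejected, Rejected, Accepted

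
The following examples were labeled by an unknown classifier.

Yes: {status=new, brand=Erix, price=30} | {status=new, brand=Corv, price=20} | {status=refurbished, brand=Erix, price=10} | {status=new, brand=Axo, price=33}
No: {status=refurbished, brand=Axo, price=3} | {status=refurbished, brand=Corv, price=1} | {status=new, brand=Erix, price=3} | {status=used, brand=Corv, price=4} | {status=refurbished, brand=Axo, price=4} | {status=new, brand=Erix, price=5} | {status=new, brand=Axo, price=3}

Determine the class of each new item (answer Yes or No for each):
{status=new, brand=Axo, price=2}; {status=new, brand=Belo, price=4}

No, No

The common property of the 'Yes' items is: price ≥ 10. No 'No' item has it.
{status=new, brand=Axo, price=2}: price = 2, does not satisfy this → No.
{status=new, brand=Belo, price=4}: price = 4, does not satisfy this → No.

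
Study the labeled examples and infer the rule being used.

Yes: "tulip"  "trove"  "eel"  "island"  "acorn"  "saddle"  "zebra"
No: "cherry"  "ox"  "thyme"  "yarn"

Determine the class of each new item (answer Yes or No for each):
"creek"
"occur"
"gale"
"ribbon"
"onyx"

Yes, Yes, Yes, Yes, No

The simplest hypothesis consistent with all the labels is: has ≥ 2 vowels.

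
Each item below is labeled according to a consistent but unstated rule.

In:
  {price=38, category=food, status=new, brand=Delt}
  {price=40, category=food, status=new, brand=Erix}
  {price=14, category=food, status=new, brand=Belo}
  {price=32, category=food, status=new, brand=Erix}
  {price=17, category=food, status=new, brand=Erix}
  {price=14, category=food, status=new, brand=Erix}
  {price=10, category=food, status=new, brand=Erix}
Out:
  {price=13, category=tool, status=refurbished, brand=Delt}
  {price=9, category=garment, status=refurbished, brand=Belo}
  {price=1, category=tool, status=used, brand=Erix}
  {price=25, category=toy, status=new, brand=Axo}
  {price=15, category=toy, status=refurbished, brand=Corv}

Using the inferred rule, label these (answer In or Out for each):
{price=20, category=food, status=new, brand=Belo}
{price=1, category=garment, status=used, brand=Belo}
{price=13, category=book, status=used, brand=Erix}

All 'In' examples share one property — category is food — and every 'Out' example lacks it.
{price=20, category=food, status=new, brand=Belo}: category is food — fits, so In. {price=1, category=garment, status=used, brand=Belo}: category is garment — doesn't qualify, so Out. {price=13, category=book, status=used, brand=Erix}: category is book — doesn't qualify, so Out.

In, Out, Out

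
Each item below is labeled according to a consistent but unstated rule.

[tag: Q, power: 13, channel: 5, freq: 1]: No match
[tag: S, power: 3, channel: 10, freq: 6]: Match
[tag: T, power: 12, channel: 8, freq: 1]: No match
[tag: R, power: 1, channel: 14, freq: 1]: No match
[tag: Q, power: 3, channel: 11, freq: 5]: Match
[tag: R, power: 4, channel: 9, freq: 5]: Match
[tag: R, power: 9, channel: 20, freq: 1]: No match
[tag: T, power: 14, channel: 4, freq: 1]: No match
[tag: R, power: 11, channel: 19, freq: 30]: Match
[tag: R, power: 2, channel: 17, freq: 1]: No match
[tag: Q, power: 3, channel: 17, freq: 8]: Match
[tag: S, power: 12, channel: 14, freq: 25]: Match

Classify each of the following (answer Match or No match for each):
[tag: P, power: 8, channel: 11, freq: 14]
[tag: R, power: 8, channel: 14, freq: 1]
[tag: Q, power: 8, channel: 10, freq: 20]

Match, No match, Match

The common property of the 'Match' items is: freq ≥ 5. No 'No match' item has it.
[tag: P, power: 8, channel: 11, freq: 14]: Match (freq = 14).
[tag: R, power: 8, channel: 14, freq: 1]: No match (freq = 1).
[tag: Q, power: 8, channel: 10, freq: 20]: Match (freq = 20).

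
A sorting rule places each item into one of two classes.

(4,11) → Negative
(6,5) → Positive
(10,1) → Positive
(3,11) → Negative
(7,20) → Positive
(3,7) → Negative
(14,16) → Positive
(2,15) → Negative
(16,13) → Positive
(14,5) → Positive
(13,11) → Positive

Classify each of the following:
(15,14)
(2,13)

The common property of the 'Positive' items is: first ≥ 5. No 'Negative' item has it.
(15,14): first 15 — qualifies, so Positive. (2,13): first 2 — fails this test, so Negative.

Positive, Negative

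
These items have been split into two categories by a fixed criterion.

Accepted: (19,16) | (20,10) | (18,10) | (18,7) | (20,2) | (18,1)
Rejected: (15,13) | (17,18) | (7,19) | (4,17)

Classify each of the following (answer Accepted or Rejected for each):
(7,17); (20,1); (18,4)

Rejected, Accepted, Accepted

All 'Accepted' examples share one property — first ≥ 18 — and every 'Rejected' example lacks it.
(7,17): first 7, does not fit → Rejected.
(20,1): first 20, matches → Accepted.
(18,4): first 18, matches → Accepted.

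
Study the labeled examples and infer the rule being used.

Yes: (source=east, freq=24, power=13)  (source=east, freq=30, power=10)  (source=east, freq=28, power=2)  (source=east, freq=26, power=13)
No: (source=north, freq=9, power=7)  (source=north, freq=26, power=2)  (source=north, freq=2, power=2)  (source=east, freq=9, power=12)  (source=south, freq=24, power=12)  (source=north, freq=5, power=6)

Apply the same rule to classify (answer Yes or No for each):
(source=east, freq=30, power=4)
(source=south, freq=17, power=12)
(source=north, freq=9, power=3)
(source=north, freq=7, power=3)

Yes, No, No, No

Rule: source is east AND freq ≥ 24. This holds for each 'Yes' example and fails for each 'No' one.
(source=east, freq=30, power=4): Yes (source is east, freq = 30). (source=south, freq=17, power=12): No (source is south, freq = 17). (source=north, freq=9, power=3): No (source is north, freq = 9). (source=north, freq=7, power=3): No (source is north, freq = 7).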